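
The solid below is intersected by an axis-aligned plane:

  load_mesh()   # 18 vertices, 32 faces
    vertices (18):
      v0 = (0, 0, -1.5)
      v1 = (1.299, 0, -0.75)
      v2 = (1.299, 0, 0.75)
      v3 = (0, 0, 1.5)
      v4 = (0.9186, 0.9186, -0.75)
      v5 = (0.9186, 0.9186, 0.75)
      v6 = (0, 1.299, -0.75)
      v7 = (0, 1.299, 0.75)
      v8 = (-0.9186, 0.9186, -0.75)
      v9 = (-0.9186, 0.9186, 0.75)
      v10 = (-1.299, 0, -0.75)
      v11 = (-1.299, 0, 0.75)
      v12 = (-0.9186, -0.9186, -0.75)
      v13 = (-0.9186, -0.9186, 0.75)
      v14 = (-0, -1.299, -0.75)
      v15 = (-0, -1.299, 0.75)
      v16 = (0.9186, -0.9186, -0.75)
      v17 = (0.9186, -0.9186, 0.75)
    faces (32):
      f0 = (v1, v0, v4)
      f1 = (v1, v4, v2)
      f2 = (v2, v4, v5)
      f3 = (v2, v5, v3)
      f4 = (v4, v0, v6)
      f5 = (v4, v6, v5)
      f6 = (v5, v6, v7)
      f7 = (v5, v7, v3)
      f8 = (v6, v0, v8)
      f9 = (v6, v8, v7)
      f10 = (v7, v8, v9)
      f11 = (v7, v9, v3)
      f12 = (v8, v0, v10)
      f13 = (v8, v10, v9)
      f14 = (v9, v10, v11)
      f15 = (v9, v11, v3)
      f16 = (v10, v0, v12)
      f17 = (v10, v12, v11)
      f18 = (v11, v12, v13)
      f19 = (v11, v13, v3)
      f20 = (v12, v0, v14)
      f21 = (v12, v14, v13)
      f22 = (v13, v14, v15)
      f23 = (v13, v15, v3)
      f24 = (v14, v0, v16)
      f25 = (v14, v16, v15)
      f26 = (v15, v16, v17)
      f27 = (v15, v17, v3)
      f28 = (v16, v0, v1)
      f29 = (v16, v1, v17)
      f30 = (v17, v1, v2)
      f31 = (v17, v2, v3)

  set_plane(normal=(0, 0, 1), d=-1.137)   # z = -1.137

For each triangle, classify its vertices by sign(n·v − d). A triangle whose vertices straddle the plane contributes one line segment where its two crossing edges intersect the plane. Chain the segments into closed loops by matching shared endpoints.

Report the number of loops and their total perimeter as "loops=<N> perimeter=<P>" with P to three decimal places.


Straddling triangles (8 of 32):
  (v1,v0,v4) [+-+] → (0.628716, 0, -1.137)–(0.444602, 0.444602, -1.137)  len=0.4812
  (v4,v0,v6) [+-+] → (0.444602, 0.444602, -1.137)–(0, 0.628716, -1.137)  len=0.4812
  (v6,v0,v8) [+-+] → (0, 0.628716, -1.137)–(-0.444602, 0.444602, -1.137)  len=0.4812
  (v8,v0,v10) [+-+] → (-0.444602, 0.444602, -1.137)–(-0.628716, 0, -1.137)  len=0.4812
  (v10,v0,v12) [+-+] → (-0.628716, 0, -1.137)–(-0.444602, -0.444602, -1.137)  len=0.4812
  (v12,v0,v14) [+-+] → (-0.444602, -0.444602, -1.137)–(0, -0.628716, -1.137)  len=0.4812
  (v14,v0,v16) [+-+] → (0, -0.628716, -1.137)–(0.444602, -0.444602, -1.137)  len=0.4812
  (v16,v0,v1) [+-+] → (0.444602, -0.444602, -1.137)–(0.628716, 0, -1.137)  len=0.4812

Chained into 1 loop(s):
  loop 1: 8 segments, perimeter = 3.8497
Total perimeter = 3.850

loops=1 perimeter=3.850


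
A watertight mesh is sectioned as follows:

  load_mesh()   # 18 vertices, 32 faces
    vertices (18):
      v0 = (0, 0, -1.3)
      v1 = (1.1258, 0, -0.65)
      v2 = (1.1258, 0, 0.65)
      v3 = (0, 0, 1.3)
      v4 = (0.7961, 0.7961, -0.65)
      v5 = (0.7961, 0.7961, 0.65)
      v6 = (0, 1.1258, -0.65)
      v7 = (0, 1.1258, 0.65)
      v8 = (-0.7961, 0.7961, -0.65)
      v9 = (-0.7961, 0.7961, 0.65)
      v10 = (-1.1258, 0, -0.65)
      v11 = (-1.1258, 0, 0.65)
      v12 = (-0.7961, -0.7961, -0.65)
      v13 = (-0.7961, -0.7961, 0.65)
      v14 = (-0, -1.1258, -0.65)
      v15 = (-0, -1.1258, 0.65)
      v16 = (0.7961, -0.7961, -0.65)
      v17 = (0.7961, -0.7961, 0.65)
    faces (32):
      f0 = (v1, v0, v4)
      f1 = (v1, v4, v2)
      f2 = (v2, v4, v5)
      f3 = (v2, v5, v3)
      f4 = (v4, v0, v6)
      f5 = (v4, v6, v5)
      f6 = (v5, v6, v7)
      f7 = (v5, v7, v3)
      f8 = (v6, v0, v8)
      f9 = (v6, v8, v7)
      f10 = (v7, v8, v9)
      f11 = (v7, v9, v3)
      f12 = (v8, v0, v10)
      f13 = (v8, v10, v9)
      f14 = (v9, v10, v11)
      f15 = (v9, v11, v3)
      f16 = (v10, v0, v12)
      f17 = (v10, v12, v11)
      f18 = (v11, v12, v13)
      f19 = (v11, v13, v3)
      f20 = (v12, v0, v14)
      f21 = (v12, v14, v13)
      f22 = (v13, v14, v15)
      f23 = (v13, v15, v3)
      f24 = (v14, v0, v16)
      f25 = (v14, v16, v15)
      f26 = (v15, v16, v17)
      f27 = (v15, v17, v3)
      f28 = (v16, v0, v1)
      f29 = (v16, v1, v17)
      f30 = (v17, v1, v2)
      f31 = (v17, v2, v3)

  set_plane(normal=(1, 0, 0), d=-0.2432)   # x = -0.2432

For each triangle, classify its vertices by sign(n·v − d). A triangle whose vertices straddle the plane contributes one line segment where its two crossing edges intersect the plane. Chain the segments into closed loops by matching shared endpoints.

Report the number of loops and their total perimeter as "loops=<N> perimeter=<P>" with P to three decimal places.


loops=1 perimeter=7.212

Straddling triangles (12 of 32):
  (v6,v0,v8) [++-] → (-0.2432, 0.2432, -1.10143)–(-0.2432, 1.02508, -0.65)  len=0.9028
  (v6,v8,v7) [+-+] → (-0.2432, 1.02508, -0.65)–(-0.2432, 1.02508, 0.252864)  len=0.9029
  (v7,v8,v9) [+--] → (-0.2432, 1.02508, 0.252864)–(-0.2432, 1.02508, 0.65)  len=0.3971
  (v7,v9,v3) [+-+] → (-0.2432, 1.02508, 0.65)–(-0.2432, 0.2432, 1.10143)  len=0.9028
  (v8,v0,v10) [-+-] → (-0.2432, 0.2432, -1.10143)–(-0.2432, 0, -1.15958)  len=0.2501
  (v9,v11,v3) [--+] → (-0.2432, 0, 1.15958)–(-0.2432, 0.2432, 1.10143)  len=0.2501
  (v10,v0,v12) [-+-] → (-0.2432, 0, -1.15958)–(-0.2432, -0.2432, -1.10143)  len=0.2501
  (v11,v13,v3) [--+] → (-0.2432, -0.2432, 1.10143)–(-0.2432, 0, 1.15958)  len=0.2501
  (v12,v0,v14) [-++] → (-0.2432, -0.2432, -1.10143)–(-0.2432, -1.02508, -0.65)  len=0.9028
  (v12,v14,v13) [-+-] → (-0.2432, -1.02508, -0.65)–(-0.2432, -1.02508, -0.252864)  len=0.3971
  (v13,v14,v15) [-++] → (-0.2432, -1.02508, -0.252864)–(-0.2432, -1.02508, 0.65)  len=0.9029
  (v13,v15,v3) [-++] → (-0.2432, -1.02508, 0.65)–(-0.2432, -0.2432, 1.10143)  len=0.9028

Chained into 1 loop(s):
  loop 1: 12 segments, perimeter = 7.2116
Total perimeter = 7.212


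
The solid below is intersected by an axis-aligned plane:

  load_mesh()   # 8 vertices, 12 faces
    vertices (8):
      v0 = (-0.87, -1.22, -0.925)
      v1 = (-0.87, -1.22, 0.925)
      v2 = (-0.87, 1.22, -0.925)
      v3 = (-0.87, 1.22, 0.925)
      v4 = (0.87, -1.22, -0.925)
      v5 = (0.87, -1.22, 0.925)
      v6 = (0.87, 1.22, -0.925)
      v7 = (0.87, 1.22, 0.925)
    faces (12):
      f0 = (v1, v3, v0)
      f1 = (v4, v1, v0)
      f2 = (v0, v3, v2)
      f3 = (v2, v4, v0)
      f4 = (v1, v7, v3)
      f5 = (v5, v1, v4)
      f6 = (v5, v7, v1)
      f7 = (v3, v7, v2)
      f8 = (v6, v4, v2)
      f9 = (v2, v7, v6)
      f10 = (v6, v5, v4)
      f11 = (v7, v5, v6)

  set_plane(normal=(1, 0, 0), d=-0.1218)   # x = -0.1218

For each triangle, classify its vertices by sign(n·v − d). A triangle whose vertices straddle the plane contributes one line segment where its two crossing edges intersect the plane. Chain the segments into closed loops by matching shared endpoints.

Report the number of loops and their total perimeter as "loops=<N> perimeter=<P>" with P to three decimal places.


loops=1 perimeter=8.580

Straddling triangles (8 of 12):
  (v4,v1,v0) [+--] → (-0.1218, -1.22, 0.1295)–(-0.1218, -1.22, -0.925)  len=1.0545
  (v2,v4,v0) [-+-] → (-0.1218, 0.1708, -0.925)–(-0.1218, -1.22, -0.925)  len=1.3908
  (v1,v7,v3) [-+-] → (-0.1218, -0.1708, 0.925)–(-0.1218, 1.22, 0.925)  len=1.3908
  (v5,v1,v4) [+-+] → (-0.1218, -1.22, 0.925)–(-0.1218, -1.22, 0.1295)  len=0.7955
  (v5,v7,v1) [++-] → (-0.1218, -0.1708, 0.925)–(-0.1218, -1.22, 0.925)  len=1.0492
  (v3,v7,v2) [-+-] → (-0.1218, 1.22, 0.925)–(-0.1218, 1.22, -0.1295)  len=1.0545
  (v6,v4,v2) [++-] → (-0.1218, 0.1708, -0.925)–(-0.1218, 1.22, -0.925)  len=1.0492
  (v2,v7,v6) [-++] → (-0.1218, 1.22, -0.1295)–(-0.1218, 1.22, -0.925)  len=0.7955

Chained into 1 loop(s):
  loop 1: 8 segments, perimeter = 8.5800
Total perimeter = 8.580


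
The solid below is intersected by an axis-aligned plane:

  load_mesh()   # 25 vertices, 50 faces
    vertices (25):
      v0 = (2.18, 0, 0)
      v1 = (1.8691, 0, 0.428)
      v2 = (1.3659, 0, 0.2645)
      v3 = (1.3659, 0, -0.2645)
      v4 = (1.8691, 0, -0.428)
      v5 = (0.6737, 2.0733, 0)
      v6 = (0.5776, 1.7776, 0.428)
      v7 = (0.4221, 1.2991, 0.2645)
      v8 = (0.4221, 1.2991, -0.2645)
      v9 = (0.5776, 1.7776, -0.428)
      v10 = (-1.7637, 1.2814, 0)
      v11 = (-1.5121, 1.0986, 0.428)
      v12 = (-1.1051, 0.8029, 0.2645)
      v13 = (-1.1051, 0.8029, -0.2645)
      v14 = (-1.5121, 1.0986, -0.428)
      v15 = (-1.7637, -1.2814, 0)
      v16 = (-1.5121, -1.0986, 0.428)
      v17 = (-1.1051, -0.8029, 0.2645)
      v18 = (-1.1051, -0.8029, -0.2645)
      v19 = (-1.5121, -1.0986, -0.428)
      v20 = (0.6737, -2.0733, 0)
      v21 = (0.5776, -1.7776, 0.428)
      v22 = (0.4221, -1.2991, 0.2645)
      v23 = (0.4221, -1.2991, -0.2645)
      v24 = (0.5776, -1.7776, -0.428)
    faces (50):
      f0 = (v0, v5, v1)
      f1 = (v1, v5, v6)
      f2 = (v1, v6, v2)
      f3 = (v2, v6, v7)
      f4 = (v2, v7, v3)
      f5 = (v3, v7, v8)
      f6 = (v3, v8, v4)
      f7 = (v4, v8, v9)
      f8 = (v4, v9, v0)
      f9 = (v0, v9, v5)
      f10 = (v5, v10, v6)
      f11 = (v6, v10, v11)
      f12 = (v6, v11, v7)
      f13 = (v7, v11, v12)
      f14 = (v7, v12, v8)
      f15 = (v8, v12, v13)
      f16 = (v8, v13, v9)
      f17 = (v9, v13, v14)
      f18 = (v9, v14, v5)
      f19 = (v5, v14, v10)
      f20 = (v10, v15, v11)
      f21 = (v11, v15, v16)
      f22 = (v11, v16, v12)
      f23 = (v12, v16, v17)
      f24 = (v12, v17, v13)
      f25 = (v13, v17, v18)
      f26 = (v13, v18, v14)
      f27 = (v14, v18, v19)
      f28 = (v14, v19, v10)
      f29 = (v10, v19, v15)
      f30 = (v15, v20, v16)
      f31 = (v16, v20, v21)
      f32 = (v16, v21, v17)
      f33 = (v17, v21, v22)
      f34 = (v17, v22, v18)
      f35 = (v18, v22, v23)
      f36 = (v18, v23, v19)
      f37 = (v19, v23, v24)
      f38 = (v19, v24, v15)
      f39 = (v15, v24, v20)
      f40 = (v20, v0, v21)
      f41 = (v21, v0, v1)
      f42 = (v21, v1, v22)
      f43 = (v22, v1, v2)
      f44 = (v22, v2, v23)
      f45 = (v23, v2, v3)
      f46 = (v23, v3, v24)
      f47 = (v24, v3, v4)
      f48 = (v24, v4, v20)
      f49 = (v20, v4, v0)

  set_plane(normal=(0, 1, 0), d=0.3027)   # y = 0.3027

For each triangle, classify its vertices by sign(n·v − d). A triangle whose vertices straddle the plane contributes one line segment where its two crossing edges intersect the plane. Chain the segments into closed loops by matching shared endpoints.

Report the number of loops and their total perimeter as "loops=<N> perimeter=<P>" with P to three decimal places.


loops=2 perimeter=5.044

Straddling triangles (20 of 50):
  (v0,v5,v1) [-+-] → (1.96008, 0.3027, 0)–(1.69457, 0.3027, 0.365512)  len=0.4518
  (v1,v5,v6) [-++] → (1.69457, 0.3027, 0.365512)–(1.64918, 0.3027, 0.428)  len=0.0772
  (v1,v6,v2) [-+-] → (1.64918, 0.3027, 0.428)–(1.23166, 0.3027, 0.292342)  len=0.4390
  (v2,v6,v7) [-++] → (1.23166, 0.3027, 0.292342)–(1.14599, 0.3027, 0.2645)  len=0.0901
  (v2,v7,v3) [-+-] → (1.14599, 0.3027, 0.2645)–(1.14599, 0.3027, -0.141239)  len=0.4057
  (v3,v7,v8) [-++] → (1.14599, 0.3027, -0.141239)–(1.14599, 0.3027, -0.2645)  len=0.1233
  (v3,v8,v4) [-+-] → (1.14599, 0.3027, -0.2645)–(1.53194, 0.3027, -0.389903)  len=0.4058
  (v4,v8,v9) [-++] → (1.53194, 0.3027, -0.389903)–(1.64918, 0.3027, -0.428)  len=0.1233
  (v4,v9,v0) [-+-] → (1.64918, 0.3027, -0.428)–(1.90713, 0.3027, -0.0728823)  len=0.4389
  (v0,v9,v5) [-++] → (1.90713, 0.3027, -0.0728823)–(1.96008, 0.3027, 0)  len=0.0901
  (v10,v15,v11) [+-+] → (-1.7637, 0.3027, 0)–(-1.59624, 0.3027, 0.284872)  len=0.3304
  (v11,v15,v16) [+--] → (-1.59624, 0.3027, 0.284872)–(-1.5121, 0.3027, 0.428)  len=0.1660
  (v11,v16,v12) [+-+] → (-1.5121, 0.3027, 0.428)–(-1.21216, 0.3027, 0.30751)  len=0.3232
  (v12,v16,v17) [+--] → (-1.21216, 0.3027, 0.30751)–(-1.1051, 0.3027, 0.2645)  len=0.1154
  (v12,v17,v13) [+-+] → (-1.1051, 0.3027, 0.2645)–(-1.1051, 0.3027, -0.0997187)  len=0.3642
  (v13,v17,v18) [+--] → (-1.1051, 0.3027, -0.0997187)–(-1.1051, 0.3027, -0.2645)  len=0.1648
  (v13,v18,v14) [+-+] → (-1.1051, 0.3027, -0.2645)–(-1.34174, 0.3027, -0.359565)  len=0.2550
  (v14,v18,v19) [+--] → (-1.34174, 0.3027, -0.359565)–(-1.5121, 0.3027, -0.428)  len=0.1836
  (v14,v19,v10) [+-+] → (-1.5121, 0.3027, -0.428)–(-1.66024, 0.3027, -0.176002)  len=0.2923
  (v10,v19,v15) [+--] → (-1.66024, 0.3027, -0.176002)–(-1.7637, 0.3027, 0)  len=0.2042

Chained into 2 loop(s):
  loop 1: 10 segments, perimeter = 2.6452
  loop 2: 10 segments, perimeter = 2.3992
Total perimeter = 5.044


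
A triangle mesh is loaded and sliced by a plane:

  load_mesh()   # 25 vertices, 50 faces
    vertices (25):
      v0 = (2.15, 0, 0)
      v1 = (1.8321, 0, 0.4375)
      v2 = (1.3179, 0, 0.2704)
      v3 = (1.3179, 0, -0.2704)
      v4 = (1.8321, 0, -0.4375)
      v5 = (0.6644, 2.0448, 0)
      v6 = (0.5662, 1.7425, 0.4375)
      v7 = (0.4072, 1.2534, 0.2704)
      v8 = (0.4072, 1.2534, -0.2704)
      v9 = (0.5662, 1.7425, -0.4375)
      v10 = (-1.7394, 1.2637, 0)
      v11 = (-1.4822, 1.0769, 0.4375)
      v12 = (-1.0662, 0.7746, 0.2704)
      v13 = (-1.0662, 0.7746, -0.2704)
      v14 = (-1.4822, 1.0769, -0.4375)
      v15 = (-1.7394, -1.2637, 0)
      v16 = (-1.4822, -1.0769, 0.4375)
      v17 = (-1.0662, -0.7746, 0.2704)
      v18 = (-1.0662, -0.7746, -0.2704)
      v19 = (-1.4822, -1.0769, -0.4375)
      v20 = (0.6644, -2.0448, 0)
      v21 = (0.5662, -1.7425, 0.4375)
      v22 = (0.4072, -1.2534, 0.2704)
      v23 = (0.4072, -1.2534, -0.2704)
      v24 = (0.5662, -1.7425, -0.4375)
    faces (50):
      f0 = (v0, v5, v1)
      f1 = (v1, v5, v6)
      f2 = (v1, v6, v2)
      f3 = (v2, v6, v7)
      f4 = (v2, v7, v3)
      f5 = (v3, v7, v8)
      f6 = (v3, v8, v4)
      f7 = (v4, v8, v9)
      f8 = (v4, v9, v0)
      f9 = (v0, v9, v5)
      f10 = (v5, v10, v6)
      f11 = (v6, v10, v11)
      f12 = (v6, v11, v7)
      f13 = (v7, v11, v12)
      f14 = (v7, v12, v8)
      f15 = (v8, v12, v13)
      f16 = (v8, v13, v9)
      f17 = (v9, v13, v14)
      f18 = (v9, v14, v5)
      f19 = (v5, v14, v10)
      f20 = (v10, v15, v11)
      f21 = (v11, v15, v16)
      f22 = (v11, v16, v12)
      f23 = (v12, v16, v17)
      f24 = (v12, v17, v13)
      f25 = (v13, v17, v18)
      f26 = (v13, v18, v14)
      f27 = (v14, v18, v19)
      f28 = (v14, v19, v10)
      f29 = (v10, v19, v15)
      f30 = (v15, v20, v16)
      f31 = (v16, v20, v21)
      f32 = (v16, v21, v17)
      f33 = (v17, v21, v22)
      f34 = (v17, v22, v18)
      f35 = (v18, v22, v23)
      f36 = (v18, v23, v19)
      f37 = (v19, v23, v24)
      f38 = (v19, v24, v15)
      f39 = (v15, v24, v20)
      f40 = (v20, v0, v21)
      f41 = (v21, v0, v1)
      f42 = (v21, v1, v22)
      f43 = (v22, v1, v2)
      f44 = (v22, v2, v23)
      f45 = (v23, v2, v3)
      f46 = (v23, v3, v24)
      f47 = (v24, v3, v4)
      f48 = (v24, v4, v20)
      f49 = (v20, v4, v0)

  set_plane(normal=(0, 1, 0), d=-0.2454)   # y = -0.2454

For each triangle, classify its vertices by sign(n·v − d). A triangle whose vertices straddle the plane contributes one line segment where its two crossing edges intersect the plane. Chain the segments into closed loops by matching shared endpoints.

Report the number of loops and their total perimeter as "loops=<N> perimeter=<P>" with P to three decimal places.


Straddling triangles (20 of 50):
  (v10,v15,v11) [+-+] → (-1.7394, -0.2454, 0)–(-1.6275, -0.2454, 0.190338)  len=0.2208
  (v11,v15,v16) [+--] → (-1.6275, -0.2454, 0.190338)–(-1.4822, -0.2454, 0.4375)  len=0.2867
  (v11,v16,v12) [+-+] → (-1.4822, -0.2454, 0.4375)–(-1.29538, -0.2454, 0.362456)  len=0.2013
  (v12,v16,v17) [+--] → (-1.29538, -0.2454, 0.362456)–(-1.0662, -0.2454, 0.2704)  len=0.2470
  (v12,v17,v13) [+-+] → (-1.0662, -0.2454, 0.2704)–(-1.0662, -0.2454, 0.0856651)  len=0.1847
  (v13,v17,v18) [+--] → (-1.0662, -0.2454, 0.0856651)–(-1.0662, -0.2454, -0.2704)  len=0.3561
  (v13,v18,v14) [+-+] → (-1.0662, -0.2454, -0.2704)–(-1.1851, -0.2454, -0.318161)  len=0.1281
  (v14,v18,v19) [+--] → (-1.1851, -0.2454, -0.318161)–(-1.4822, -0.2454, -0.4375)  len=0.3202
  (v14,v19,v10) [+-+] → (-1.4822, -0.2454, -0.4375)–(-1.57357, -0.2454, -0.282078)  len=0.1803
  (v10,v19,v15) [+--] → (-1.57357, -0.2454, -0.282078)–(-1.7394, -0.2454, 0)  len=0.3272
  (v20,v0,v21) [-+-] → (1.97171, -0.2454, 0)–(1.92695, -0.2454, 0.0616141)  len=0.0762
  (v21,v0,v1) [-++] → (1.92695, -0.2454, 0.0616141)–(1.65382, -0.2454, 0.4375)  len=0.4646
  (v21,v1,v22) [-+-] → (1.65382, -0.2454, 0.4375)–(1.55312, -0.2454, 0.404784)  len=0.1059
  (v22,v1,v2) [-++] → (1.55312, -0.2454, 0.404784)–(1.1396, -0.2454, 0.2704)  len=0.4348
  (v22,v2,v23) [-+-] → (1.1396, -0.2454, 0.2704)–(1.1396, -0.2454, 0.164518)  len=0.1059
  (v23,v2,v3) [-++] → (1.1396, -0.2454, 0.164518)–(1.1396, -0.2454, -0.2704)  len=0.4349
  (v23,v3,v24) [-+-] → (1.1396, -0.2454, -0.2704)–(1.21204, -0.2454, -0.293933)  len=0.0762
  (v24,v3,v4) [-++] → (1.21204, -0.2454, -0.293933)–(1.65382, -0.2454, -0.4375)  len=0.4645
  (v24,v4,v20) [-+-] → (1.65382, -0.2454, -0.4375)–(1.69196, -0.2454, -0.384995)  len=0.0649
  (v20,v4,v0) [-++] → (1.69196, -0.2454, -0.384995)–(1.97171, -0.2454, 0)  len=0.4759

Chained into 2 loop(s):
  loop 1: 10 segments, perimeter = 2.4524
  loop 2: 10 segments, perimeter = 2.7038
Total perimeter = 5.156

loops=2 perimeter=5.156


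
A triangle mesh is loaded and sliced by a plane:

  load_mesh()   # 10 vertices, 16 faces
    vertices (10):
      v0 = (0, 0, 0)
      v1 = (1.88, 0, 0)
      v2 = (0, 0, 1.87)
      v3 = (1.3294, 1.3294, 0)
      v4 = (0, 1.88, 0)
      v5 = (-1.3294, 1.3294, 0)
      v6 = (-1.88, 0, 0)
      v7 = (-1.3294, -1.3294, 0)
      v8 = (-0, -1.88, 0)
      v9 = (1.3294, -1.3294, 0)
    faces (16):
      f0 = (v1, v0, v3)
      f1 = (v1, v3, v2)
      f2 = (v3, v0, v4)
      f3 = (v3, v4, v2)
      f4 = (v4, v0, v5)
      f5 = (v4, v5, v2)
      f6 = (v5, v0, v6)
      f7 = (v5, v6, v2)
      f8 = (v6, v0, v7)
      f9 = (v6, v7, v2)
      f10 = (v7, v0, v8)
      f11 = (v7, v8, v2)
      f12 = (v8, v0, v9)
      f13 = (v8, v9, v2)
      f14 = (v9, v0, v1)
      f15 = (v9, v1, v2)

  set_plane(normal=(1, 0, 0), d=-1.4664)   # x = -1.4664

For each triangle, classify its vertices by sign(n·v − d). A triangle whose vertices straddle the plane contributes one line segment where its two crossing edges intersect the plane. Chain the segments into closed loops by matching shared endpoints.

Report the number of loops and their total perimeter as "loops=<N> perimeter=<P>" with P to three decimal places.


Straddling triangles (4 of 16):
  (v5,v0,v6) [++-] → (-1.4664, 0, 0)–(-1.4664, 0.998619, 0)  len=0.9986
  (v5,v6,v2) [+-+] → (-1.4664, 0.998619, 0)–(-1.4664, 0, 0.4114)  len=1.0800
  (v6,v0,v7) [-++] → (-1.4664, 0, 0)–(-1.4664, -0.998619, 0)  len=0.9986
  (v6,v7,v2) [-++] → (-1.4664, -0.998619, 0)–(-1.4664, 0, 0.4114)  len=1.0800

Chained into 1 loop(s):
  loop 1: 4 segments, perimeter = 4.1573
Total perimeter = 4.157

loops=1 perimeter=4.157


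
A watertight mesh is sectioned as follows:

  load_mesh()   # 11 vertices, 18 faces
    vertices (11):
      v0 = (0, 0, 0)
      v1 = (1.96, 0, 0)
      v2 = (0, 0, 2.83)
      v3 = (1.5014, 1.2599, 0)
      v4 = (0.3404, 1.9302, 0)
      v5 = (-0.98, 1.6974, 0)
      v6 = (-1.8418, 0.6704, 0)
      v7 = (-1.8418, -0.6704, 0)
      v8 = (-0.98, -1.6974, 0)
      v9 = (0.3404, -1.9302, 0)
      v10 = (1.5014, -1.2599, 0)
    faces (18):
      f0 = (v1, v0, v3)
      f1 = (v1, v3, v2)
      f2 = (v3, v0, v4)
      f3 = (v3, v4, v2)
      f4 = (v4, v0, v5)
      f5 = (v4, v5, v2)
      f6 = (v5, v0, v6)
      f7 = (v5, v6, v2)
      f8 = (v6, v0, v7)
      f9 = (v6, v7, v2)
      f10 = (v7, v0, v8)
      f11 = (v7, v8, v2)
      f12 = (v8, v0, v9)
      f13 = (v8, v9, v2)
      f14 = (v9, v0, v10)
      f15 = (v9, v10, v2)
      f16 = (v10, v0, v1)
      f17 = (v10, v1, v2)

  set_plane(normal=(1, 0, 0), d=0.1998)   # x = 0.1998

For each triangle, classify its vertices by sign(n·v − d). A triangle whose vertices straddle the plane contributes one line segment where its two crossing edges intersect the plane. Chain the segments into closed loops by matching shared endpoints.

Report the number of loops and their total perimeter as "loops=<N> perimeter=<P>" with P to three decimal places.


Straddling triangles (12 of 18):
  (v1,v0,v3) [+-+] → (0.1998, 0, 0)–(0.1998, 0.167662, 0)  len=0.1677
  (v1,v3,v2) [++-] → (0.1998, 0.167662, 2.4534)–(0.1998, 0, 2.54151)  len=0.1894
  (v3,v0,v4) [+-+] → (0.1998, 0.167662, 0)–(0.1998, 1.13294, 0)  len=0.9653
  (v3,v4,v2) [++-] → (0.1998, 1.13294, 1.16891)–(0.1998, 0.167662, 2.4534)  len=1.6068
  (v4,v0,v5) [+--] → (0.1998, 1.13294, 0)–(0.1998, 1.90541, 0)  len=0.7725
  (v4,v5,v2) [+--] → (0.1998, 1.90541, 0)–(0.1998, 1.13294, 1.16891)  len=1.4011
  (v8,v0,v9) [--+] → (0.1998, -1.13294, 0)–(0.1998, -1.90541, 0)  len=0.7725
  (v8,v9,v2) [-+-] → (0.1998, -1.90541, 0)–(0.1998, -1.13294, 1.16891)  len=1.4011
  (v9,v0,v10) [+-+] → (0.1998, -1.13294, 0)–(0.1998, -0.167662, 0)  len=0.9653
  (v9,v10,v2) [++-] → (0.1998, -0.167662, 2.4534)–(0.1998, -1.13294, 1.16891)  len=1.6068
  (v10,v0,v1) [+-+] → (0.1998, -0.167662, 0)–(0.1998, 0, 0)  len=0.1677
  (v10,v1,v2) [++-] → (0.1998, 0, 2.54151)–(0.1998, -0.167662, 2.4534)  len=0.1894

Chained into 1 loop(s):
  loop 1: 12 segments, perimeter = 10.2053
Total perimeter = 10.205

loops=1 perimeter=10.205


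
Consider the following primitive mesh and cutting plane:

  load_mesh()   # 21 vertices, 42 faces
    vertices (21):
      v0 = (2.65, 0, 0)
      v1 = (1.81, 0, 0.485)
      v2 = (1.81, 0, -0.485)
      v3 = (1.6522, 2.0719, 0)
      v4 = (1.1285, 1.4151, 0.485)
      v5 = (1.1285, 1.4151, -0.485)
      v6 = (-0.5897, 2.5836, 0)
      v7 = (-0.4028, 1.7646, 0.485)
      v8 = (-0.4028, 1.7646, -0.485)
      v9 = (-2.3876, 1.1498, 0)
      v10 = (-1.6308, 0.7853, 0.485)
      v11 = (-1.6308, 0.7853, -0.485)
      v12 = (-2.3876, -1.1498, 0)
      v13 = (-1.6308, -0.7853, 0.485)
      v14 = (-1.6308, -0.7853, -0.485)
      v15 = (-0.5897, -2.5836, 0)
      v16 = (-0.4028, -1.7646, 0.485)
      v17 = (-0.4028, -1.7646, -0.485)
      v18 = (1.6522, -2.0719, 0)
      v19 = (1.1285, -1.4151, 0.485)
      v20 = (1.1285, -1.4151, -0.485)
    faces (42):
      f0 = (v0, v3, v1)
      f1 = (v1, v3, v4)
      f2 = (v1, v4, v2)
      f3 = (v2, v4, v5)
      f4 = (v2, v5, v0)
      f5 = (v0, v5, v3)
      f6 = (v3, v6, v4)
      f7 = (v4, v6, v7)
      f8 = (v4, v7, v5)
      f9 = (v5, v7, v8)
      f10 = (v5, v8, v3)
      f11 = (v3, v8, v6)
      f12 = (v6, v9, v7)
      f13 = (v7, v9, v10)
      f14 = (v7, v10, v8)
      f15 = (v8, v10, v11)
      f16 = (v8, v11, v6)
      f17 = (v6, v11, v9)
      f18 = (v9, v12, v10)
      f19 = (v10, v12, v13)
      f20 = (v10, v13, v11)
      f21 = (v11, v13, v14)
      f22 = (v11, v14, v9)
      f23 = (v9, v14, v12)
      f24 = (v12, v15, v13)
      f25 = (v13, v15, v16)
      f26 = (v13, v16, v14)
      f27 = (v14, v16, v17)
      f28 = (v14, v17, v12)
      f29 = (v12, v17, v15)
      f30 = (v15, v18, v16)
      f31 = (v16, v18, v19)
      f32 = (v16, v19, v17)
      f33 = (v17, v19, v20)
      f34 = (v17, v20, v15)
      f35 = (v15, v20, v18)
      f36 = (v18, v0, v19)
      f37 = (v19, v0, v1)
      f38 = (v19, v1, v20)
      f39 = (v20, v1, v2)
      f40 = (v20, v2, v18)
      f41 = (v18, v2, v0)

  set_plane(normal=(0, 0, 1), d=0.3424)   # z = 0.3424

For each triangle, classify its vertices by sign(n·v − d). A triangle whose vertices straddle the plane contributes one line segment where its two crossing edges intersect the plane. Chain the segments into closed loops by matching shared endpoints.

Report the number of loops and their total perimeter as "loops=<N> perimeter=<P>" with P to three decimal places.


Straddling triangles (28 of 42):
  (v0,v3,v1) [--+] → (1.7636, 0.609181, 0.3424)–(2.05698, 0, 0.3424)  len=0.6761
  (v1,v3,v4) [+-+] → (1.7636, 0.609181, 0.3424)–(1.28248, 1.60821, 0.3424)  len=1.1088
  (v1,v4,v2) [++-] → (1.22869, 1.20707, 0.3424)–(1.81, 0, 0.3424)  len=1.3398
  (v2,v4,v5) [-+-] → (1.22869, 1.20707, 0.3424)–(1.1285, 1.4151, 0.3424)  len=0.2309
  (v3,v6,v4) [--+] → (0.623314, 1.75866, 0.3424)–(1.28248, 1.60821, 0.3424)  len=0.6761
  (v4,v6,v7) [+-+] → (0.623314, 1.75866, 0.3424)–(-0.457752, 2.0054, 0.3424)  len=1.1089
  (v4,v7,v5) [++-] → (-0.177683, 1.71322, 0.3424)–(1.1285, 1.4151, 0.3424)  len=1.3398
  (v5,v7,v8) [-+-] → (-0.177683, 1.71322, 0.3424)–(-0.4028, 1.7646, 0.3424)  len=0.2309
  (v6,v9,v7) [--+] → (-0.986372, 1.58384, 0.3424)–(-0.457752, 2.0054, 0.3424)  len=0.6761
  (v7,v9,v10) [+-+] → (-0.986372, 1.58384, 0.3424)–(-1.85331, 0.892471, 0.3424)  len=1.1089
  (v7,v10,v8) [++-] → (-1.45027, 0.929267, 0.3424)–(-0.4028, 1.7646, 0.3424)  len=1.3398
  (v8,v10,v11) [-+-] → (-1.45027, 0.929267, 0.3424)–(-1.6308, 0.7853, 0.3424)  len=0.2309
  (v9,v12,v10) [--+] → (-1.85331, 0.216341, 0.3424)–(-1.85331, 0.892471, 0.3424)  len=0.6761
  (v10,v12,v13) [+-+] → (-1.85331, 0.216341, 0.3424)–(-1.85331, -0.892471, 0.3424)  len=1.1088
  (v10,v13,v11) [++-] → (-1.6308, -0.554406, 0.3424)–(-1.6308, 0.7853, 0.3424)  len=1.3397
  (v11,v13,v14) [-+-] → (-1.6308, -0.554406, 0.3424)–(-1.6308, -0.7853, 0.3424)  len=0.2309
  (v12,v15,v13) [--+] → (-1.3247, -1.31404, 0.3424)–(-1.85331, -0.892471, 0.3424)  len=0.6761
  (v13,v15,v16) [+-+] → (-1.3247, -1.31404, 0.3424)–(-0.457752, -2.0054, 0.3424)  len=1.1089
  (v13,v16,v14) [++-] → (-0.583329, -1.62063, 0.3424)–(-1.6308, -0.7853, 0.3424)  len=1.3398
  (v14,v16,v17) [-+-] → (-0.583329, -1.62063, 0.3424)–(-0.4028, -1.7646, 0.3424)  len=0.2309
  (v15,v18,v16) [--+] → (0.201412, -1.85495, 0.3424)–(-0.457752, -2.0054, 0.3424)  len=0.6761
  (v16,v18,v19) [+-+] → (0.201412, -1.85495, 0.3424)–(1.28248, -1.60821, 0.3424)  len=1.1089
  (v16,v19,v17) [++-] → (0.903383, -1.46648, 0.3424)–(-0.4028, -1.7646, 0.3424)  len=1.3398
  (v17,v19,v20) [-+-] → (0.903383, -1.46648, 0.3424)–(1.1285, -1.4151, 0.3424)  len=0.2309
  (v18,v0,v19) [--+] → (1.57585, -0.999031, 0.3424)–(1.28248, -1.60821, 0.3424)  len=0.6761
  (v19,v0,v1) [+-+] → (1.57585, -0.999031, 0.3424)–(2.05698, 0, 0.3424)  len=1.1088
  (v19,v1,v20) [++-] → (1.70981, -0.208034, 0.3424)–(1.1285, -1.4151, 0.3424)  len=1.3398
  (v20,v1,v2) [-+-] → (1.70981, -0.208034, 0.3424)–(1.81, 0, 0.3424)  len=0.2309

Chained into 2 loop(s):
  loop 1: 14 segments, perimeter = 12.4949
  loop 2: 14 segments, perimeter = 10.9946
Total perimeter = 23.489

loops=2 perimeter=23.489


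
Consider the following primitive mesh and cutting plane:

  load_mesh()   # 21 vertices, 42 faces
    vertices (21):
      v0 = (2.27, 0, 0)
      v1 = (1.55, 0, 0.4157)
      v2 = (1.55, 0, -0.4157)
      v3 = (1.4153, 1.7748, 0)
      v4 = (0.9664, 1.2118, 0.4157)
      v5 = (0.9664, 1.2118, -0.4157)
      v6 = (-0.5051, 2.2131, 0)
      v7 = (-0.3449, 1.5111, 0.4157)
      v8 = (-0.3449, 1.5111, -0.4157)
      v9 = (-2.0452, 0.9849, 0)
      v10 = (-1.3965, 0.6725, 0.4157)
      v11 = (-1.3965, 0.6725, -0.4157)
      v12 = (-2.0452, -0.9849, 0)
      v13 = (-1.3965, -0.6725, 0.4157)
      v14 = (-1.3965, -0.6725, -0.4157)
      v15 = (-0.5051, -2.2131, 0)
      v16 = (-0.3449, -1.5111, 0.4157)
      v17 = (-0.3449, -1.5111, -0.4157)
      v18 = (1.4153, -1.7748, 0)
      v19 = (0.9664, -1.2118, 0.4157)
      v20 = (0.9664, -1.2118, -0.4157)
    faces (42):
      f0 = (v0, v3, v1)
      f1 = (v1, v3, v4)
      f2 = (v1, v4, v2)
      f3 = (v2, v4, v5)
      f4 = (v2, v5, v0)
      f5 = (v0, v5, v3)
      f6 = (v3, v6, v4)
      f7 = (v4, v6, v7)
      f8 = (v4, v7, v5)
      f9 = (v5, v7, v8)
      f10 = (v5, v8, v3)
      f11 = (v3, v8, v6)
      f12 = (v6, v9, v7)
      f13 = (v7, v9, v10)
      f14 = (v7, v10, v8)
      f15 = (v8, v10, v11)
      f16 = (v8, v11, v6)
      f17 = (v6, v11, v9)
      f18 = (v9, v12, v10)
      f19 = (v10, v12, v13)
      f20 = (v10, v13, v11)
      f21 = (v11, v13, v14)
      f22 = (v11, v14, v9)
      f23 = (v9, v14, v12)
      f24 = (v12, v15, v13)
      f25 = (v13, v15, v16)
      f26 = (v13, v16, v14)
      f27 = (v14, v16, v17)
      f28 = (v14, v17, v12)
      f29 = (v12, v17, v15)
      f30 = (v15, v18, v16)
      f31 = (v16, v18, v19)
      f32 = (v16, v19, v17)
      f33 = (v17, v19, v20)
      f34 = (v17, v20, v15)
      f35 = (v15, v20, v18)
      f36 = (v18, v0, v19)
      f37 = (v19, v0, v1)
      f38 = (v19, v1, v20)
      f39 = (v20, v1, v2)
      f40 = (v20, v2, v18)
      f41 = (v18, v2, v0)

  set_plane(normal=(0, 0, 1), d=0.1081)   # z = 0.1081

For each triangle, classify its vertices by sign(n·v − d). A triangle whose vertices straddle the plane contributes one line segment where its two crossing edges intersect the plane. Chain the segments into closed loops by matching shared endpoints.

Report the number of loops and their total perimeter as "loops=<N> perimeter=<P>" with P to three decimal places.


Straddling triangles (28 of 42):
  (v0,v3,v1) [--+] → (1.45033, 1.31328, 0.1081)–(2.08277, 0, 0.1081)  len=1.4576
  (v1,v3,v4) [+-+] → (1.45033, 1.31328, 0.1081)–(1.29857, 1.6284, 0.1081)  len=0.3498
  (v1,v4,v2) [++-] → (1.18232, 0.76346, 0.1081)–(1.55, 0, 0.1081)  len=0.8474
  (v2,v4,v5) [-+-] → (1.18232, 0.76346, 0.1081)–(0.9664, 1.2118, 0.1081)  len=0.4976
  (v3,v6,v4) [--+] → (-0.122446, 1.95272, 0.1081)–(1.29857, 1.6284, 0.1081)  len=1.4576
  (v4,v6,v7) [+-+] → (-0.122446, 1.95272, 0.1081)–(-0.463441, 2.03055, 0.1081)  len=0.3498
  (v4,v7,v5) [++-] → (0.140253, 1.40037, 0.1081)–(0.9664, 1.2118, 0.1081)  len=0.8474
  (v5,v7,v8) [-+-] → (0.140253, 1.40037, 0.1081)–(-0.3449, 1.5111, 0.1081)  len=0.4976
  (v6,v9,v7) [--+] → (-1.60305, 1.12173, 0.1081)–(-0.463441, 2.03055, 0.1081)  len=1.4576
  (v7,v9,v10) [+-+] → (-1.60305, 1.12173, 0.1081)–(-1.87651, 0.903662, 0.1081)  len=0.3498
  (v7,v10,v8) [++-] → (-1.00743, 0.982764, 0.1081)–(-0.3449, 1.5111, 0.1081)  len=0.8474
  (v8,v10,v11) [-+-] → (-1.00743, 0.982764, 0.1081)–(-1.3965, 0.6725, 0.1081)  len=0.4976
  (v9,v12,v10) [--+] → (-1.87651, -0.553904, 0.1081)–(-1.87651, 0.903662, 0.1081)  len=1.4576
  (v10,v12,v13) [+-+] → (-1.87651, -0.553904, 0.1081)–(-1.87651, -0.903662, 0.1081)  len=0.3498
  (v10,v13,v11) [++-] → (-1.3965, -0.174879, 0.1081)–(-1.3965, 0.6725, 0.1081)  len=0.8474
  (v11,v13,v14) [-+-] → (-1.3965, -0.174879, 0.1081)–(-1.3965, -0.6725, 0.1081)  len=0.4976
  (v12,v15,v13) [--+] → (-0.736903, -1.81248, 0.1081)–(-1.87651, -0.903662, 0.1081)  len=1.4576
  (v13,v15,v16) [+-+] → (-0.736903, -1.81248, 0.1081)–(-0.463441, -2.03055, 0.1081)  len=0.3498
  (v13,v16,v14) [++-] → (-0.733969, -1.20084, 0.1081)–(-1.3965, -0.6725, 0.1081)  len=0.8474
  (v14,v16,v17) [-+-] → (-0.733969, -1.20084, 0.1081)–(-0.3449, -1.5111, 0.1081)  len=0.4976
  (v15,v18,v16) [--+] → (0.957572, -1.70623, 0.1081)–(-0.463441, -2.03055, 0.1081)  len=1.4576
  (v16,v18,v19) [+-+] → (0.957572, -1.70623, 0.1081)–(1.29857, -1.6284, 0.1081)  len=0.3498
  (v16,v19,v17) [++-] → (0.481247, -1.32253, 0.1081)–(-0.3449, -1.5111, 0.1081)  len=0.8474
  (v17,v19,v20) [-+-] → (0.481247, -1.32253, 0.1081)–(0.9664, -1.2118, 0.1081)  len=0.4976
  (v18,v0,v19) [--+] → (1.93101, -0.31512, 0.1081)–(1.29857, -1.6284, 0.1081)  len=1.4576
  (v19,v0,v1) [+-+] → (1.93101, -0.31512, 0.1081)–(2.08277, 0, 0.1081)  len=0.3498
  (v19,v1,v20) [++-] → (1.33408, -0.44834, 0.1081)–(0.9664, -1.2118, 0.1081)  len=0.8474
  (v20,v1,v2) [-+-] → (1.33408, -0.44834, 0.1081)–(1.55, 0, 0.1081)  len=0.4976

Chained into 2 loop(s):
  loop 1: 14 segments, perimeter = 12.6515
  loop 2: 14 segments, perimeter = 9.4151
Total perimeter = 22.067

loops=2 perimeter=22.067


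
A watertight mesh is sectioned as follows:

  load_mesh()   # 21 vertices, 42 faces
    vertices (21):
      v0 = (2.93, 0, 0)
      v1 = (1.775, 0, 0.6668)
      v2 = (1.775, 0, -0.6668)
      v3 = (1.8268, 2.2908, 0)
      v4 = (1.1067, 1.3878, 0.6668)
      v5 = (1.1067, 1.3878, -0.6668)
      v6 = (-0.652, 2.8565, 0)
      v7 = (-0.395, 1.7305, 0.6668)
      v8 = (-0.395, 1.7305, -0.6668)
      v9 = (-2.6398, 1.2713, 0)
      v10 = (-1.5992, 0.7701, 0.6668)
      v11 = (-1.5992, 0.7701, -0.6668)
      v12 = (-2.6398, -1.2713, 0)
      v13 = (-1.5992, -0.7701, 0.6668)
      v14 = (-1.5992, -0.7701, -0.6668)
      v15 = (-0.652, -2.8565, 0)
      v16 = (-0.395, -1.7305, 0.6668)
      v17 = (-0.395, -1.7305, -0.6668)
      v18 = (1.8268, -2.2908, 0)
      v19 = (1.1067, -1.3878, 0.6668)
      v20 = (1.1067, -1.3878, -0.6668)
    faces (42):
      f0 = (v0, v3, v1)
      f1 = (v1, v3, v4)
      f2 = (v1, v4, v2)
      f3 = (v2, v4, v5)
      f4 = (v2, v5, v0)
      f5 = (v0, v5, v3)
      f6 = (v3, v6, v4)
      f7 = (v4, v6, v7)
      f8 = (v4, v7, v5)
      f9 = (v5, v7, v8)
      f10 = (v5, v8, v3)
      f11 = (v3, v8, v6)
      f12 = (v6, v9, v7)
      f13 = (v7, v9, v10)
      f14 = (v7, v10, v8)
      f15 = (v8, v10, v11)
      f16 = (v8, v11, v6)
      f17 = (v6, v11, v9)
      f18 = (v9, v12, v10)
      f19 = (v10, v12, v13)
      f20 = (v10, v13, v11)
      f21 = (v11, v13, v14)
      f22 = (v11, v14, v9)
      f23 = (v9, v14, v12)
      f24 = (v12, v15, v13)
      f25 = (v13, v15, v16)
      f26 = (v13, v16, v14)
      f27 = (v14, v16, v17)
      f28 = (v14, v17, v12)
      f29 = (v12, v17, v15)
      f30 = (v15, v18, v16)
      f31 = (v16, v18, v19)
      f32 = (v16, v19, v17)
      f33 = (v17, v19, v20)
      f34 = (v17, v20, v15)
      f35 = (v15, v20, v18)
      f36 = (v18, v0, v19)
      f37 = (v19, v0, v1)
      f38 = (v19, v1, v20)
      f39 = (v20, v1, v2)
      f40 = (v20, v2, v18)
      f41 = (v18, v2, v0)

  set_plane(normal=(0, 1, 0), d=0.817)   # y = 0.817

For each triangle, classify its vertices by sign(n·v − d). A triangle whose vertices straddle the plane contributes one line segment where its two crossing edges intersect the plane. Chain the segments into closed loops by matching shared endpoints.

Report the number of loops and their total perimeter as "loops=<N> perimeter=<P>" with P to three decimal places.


Straddling triangles (14 of 42):
  (v0,v3,v1) [-+-] → (2.53655, 0.817, 0)–(1.79347, 0.817, 0.42899)  len=0.8580
  (v1,v3,v4) [-++] → (1.79347, 0.817, 0.42899)–(1.38157, 0.817, 0.6668)  len=0.4756
  (v1,v4,v2) [-+-] → (1.38157, 0.817, 0.6668)–(1.38157, 0.817, 0.118292)  len=0.5485
  (v2,v4,v5) [-++] → (1.38157, 0.817, 0.118292)–(1.38157, 0.817, -0.6668)  len=0.7851
  (v2,v5,v0) [-+-] → (1.38157, 0.817, -0.6668)–(1.85662, 0.817, -0.392546)  len=0.5485
  (v0,v5,v3) [-++] → (1.85662, 0.817, -0.392546)–(2.53655, 0.817, 0)  len=0.7851
  (v7,v9,v10) [++-] → (-1.69657, 0.817, 0.604404)–(-1.54039, 0.817, 0.6668)  len=0.1682
  (v7,v10,v8) [+-+] → (-1.54039, 0.817, 0.6668)–(-1.54039, 0.817, 0.601675)  len=0.0651
  (v8,v10,v11) [+--] → (-1.54039, 0.817, 0.601675)–(-1.54039, 0.817, -0.6668)  len=1.2685
  (v8,v11,v6) [+-+] → (-1.54039, 0.817, -0.6668)–(-1.57791, 0.817, -0.651811)  len=0.0404
  (v6,v11,v9) [+-+] → (-1.57791, 0.817, -0.651811)–(-1.69657, 0.817, -0.604404)  len=0.1278
  (v9,v12,v10) [+--] → (-2.6398, 0.817, 0)–(-1.69657, 0.817, 0.604404)  len=1.1203
  (v11,v14,v9) [--+] → (-2.40822, 0.817, -0.148392)–(-1.69657, 0.817, -0.604404)  len=0.8452
  (v9,v14,v12) [+--] → (-2.40822, 0.817, -0.148392)–(-2.6398, 0.817, 0)  len=0.2750

Chained into 2 loop(s):
  loop 1: 6 segments, perimeter = 4.0009
  loop 2: 8 segments, perimeter = 3.9105
Total perimeter = 7.911

loops=2 perimeter=7.911


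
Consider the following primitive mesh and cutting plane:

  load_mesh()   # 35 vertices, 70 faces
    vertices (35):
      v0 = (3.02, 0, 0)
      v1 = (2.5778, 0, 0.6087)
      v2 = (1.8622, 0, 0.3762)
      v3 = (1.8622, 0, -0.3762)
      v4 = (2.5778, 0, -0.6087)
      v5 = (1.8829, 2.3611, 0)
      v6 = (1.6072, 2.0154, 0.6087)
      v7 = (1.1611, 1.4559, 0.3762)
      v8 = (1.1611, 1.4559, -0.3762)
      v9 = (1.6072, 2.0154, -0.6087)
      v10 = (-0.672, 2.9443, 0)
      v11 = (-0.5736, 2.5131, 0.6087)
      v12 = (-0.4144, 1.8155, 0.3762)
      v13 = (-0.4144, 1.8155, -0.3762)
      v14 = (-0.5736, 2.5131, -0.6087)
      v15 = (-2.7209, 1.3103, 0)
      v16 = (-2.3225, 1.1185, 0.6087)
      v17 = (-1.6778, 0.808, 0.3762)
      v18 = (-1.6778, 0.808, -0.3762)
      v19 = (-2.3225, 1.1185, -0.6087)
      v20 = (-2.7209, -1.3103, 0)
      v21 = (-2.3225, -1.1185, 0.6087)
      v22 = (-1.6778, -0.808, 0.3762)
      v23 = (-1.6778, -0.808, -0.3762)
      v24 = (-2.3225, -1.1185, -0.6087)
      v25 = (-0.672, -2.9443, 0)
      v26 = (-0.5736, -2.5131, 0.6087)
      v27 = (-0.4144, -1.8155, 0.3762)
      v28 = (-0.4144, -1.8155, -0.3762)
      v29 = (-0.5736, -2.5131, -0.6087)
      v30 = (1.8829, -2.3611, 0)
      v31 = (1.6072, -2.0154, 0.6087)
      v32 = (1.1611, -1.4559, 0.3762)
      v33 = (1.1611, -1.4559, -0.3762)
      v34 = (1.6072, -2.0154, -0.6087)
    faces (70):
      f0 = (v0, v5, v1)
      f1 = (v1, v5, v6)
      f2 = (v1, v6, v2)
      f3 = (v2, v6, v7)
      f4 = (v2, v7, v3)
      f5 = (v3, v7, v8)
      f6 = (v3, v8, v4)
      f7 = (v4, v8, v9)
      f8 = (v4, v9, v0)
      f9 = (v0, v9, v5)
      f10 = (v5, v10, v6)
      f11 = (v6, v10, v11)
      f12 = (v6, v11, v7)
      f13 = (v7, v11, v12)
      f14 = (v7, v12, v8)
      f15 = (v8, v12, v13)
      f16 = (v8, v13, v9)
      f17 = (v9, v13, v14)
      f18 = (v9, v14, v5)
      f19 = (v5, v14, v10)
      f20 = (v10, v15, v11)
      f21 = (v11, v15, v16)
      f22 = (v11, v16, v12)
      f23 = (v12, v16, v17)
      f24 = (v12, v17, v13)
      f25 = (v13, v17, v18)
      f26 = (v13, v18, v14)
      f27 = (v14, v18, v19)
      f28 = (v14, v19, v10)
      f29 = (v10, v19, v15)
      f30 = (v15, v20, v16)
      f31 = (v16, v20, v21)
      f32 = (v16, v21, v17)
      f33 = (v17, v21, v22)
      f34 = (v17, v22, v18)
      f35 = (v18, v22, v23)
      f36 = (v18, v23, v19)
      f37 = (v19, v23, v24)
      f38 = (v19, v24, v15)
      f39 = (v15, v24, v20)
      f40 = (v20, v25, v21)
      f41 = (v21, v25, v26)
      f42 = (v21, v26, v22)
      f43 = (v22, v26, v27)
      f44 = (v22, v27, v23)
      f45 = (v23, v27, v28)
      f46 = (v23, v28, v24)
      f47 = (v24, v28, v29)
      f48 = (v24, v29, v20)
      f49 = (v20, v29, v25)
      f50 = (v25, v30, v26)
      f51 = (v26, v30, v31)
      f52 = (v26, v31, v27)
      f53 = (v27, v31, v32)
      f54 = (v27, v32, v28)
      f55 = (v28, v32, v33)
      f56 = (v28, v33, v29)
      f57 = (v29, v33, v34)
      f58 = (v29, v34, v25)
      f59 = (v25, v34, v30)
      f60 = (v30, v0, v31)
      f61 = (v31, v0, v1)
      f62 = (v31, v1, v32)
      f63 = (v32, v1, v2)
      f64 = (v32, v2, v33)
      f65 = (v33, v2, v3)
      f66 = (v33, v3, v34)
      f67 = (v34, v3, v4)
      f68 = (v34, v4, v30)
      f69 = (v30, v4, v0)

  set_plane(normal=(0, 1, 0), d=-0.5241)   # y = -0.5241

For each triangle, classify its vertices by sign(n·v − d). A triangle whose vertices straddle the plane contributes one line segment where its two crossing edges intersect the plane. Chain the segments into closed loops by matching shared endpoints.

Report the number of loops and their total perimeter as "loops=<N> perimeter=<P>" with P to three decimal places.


Straddling triangles (20 of 70):
  (v15,v20,v16) [+-+] → (-2.7209, -0.5241, 0)–(-2.59194, -0.5241, 0.197036)  len=0.2355
  (v16,v20,v21) [+--] → (-2.59194, -0.5241, 0.197036)–(-2.3225, -0.5241, 0.6087)  len=0.4920
  (v16,v21,v17) [+-+] → (-2.3225, -0.5241, 0.6087)–(-2.12359, -0.5241, 0.536965)  len=0.2115
  (v17,v21,v22) [+--] → (-2.12359, -0.5241, 0.536965)–(-1.6778, -0.5241, 0.3762)  len=0.4739
  (v17,v22,v18) [+-+] → (-1.6778, -0.5241, 0.3762)–(-1.6778, -0.5241, 0.244018)  len=0.1322
  (v18,v22,v23) [+--] → (-1.6778, -0.5241, 0.244018)–(-1.6778, -0.5241, -0.3762)  len=0.6202
  (v18,v23,v19) [+-+] → (-1.6778, -0.5241, -0.3762)–(-1.77281, -0.5241, -0.410463)  len=0.1010
  (v19,v23,v24) [+--] → (-1.77281, -0.5241, -0.410463)–(-2.3225, -0.5241, -0.6087)  len=0.5843
  (v19,v24,v15) [+-+] → (-2.3225, -0.5241, -0.6087)–(-2.42, -0.5241, -0.459733)  len=0.1780
  (v15,v24,v20) [+--] → (-2.42, -0.5241, -0.459733)–(-2.7209, -0.5241, 0)  len=0.5494
  (v30,v0,v31) [-+-] → (2.76759, -0.5241, 0)–(2.6526, -0.5241, 0.158291)  len=0.1956
  (v31,v0,v1) [-++] → (2.6526, -0.5241, 0.158291)–(2.3254, -0.5241, 0.6087)  len=0.5567
  (v31,v1,v32) [-+-] → (2.3254, -0.5241, 0.6087)–(2.06781, -0.5241, 0.525004)  len=0.2708
  (v32,v1,v2) [-++] → (2.06781, -0.5241, 0.525004)–(1.60982, -0.5241, 0.3762)  len=0.4816
  (v32,v2,v33) [-+-] → (1.60982, -0.5241, 0.3762)–(1.60982, -0.5241, 0.105348)  len=0.2709
  (v33,v2,v3) [-++] → (1.60982, -0.5241, 0.105348)–(1.60982, -0.5241, -0.3762)  len=0.4815
  (v33,v3,v34) [-+-] → (1.60982, -0.5241, -0.3762)–(1.79589, -0.5241, -0.436661)  len=0.1956
  (v34,v3,v4) [-++] → (1.79589, -0.5241, -0.436661)–(2.3254, -0.5241, -0.6087)  len=0.5568
  (v34,v4,v30) [-+-] → (2.3254, -0.5241, -0.6087)–(2.42355, -0.5241, -0.473585)  len=0.1670
  (v30,v4,v0) [-++] → (2.42355, -0.5241, -0.473585)–(2.76759, -0.5241, 0)  len=0.5854

Chained into 2 loop(s):
  loop 1: 10 segments, perimeter = 3.5781
  loop 2: 10 segments, perimeter = 3.7619
Total perimeter = 7.340

loops=2 perimeter=7.340
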